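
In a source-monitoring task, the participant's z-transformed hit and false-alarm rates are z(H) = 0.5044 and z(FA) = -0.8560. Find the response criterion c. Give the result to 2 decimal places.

c = −½·[z(H) + z(FA)] = −½·(0.5044 + (-0.8560)) = 0.1758

c = 0.18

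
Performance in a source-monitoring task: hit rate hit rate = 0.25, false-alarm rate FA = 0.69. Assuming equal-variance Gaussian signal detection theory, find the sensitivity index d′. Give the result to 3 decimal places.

z(H) = -0.6745
z(FA) = 0.4959
d' = z(H) − z(FA) = -0.6745 − 0.4959 = -1.1704

d′ = -1.170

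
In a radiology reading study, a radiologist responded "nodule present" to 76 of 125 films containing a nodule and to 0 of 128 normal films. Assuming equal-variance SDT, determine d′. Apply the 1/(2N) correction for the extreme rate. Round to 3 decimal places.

d′ = 2.934

The false-alarm rate is 0/128 = 0, so apply the 1/(2N) correction: FA → 1/(2·128) = 0.00391.
z(H) = z(0.60800) = 0.2741
z(FA) = z(0.00391) = -2.6597
d' = 0.2741 − (-2.6597) = 2.9338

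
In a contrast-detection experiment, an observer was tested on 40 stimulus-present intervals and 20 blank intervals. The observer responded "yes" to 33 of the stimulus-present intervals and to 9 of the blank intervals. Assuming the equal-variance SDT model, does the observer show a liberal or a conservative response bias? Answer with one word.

liberal

z(H) = 0.935, z(FA) = -0.126
c = −½·(z(H) + z(FA)) = -0.4045
c < 0 → liberal criterion (biased toward responding “yes”).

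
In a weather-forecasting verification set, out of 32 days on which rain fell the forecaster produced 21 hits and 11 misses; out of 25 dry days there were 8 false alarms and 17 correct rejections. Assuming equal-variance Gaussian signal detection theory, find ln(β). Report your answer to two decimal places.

ln β = 0.03

H = 21/32 = 0.6562
FA = 8/25 = 0.3200
z(H) = z(0.6562) = 0.402
z(FA) = z(0.3200) = -0.468
ln β = −½·[z(H)² − z(FA)²] = −0.5 × (0.162 − 0.219) = 0.0285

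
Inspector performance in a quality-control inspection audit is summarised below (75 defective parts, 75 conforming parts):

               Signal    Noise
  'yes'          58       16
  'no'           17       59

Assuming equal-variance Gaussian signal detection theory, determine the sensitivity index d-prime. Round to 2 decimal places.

d-prime = 1.54

H = 58/75 = 0.7733
FA = 16/75 = 0.2133
Φ⁻¹(H) = Φ⁻¹(0.7733) = 0.7498
Φ⁻¹(FA) = Φ⁻¹(0.2133) = -0.7950
d' = z(H) − z(FA) = 0.7498 − (-0.7950) = 1.5448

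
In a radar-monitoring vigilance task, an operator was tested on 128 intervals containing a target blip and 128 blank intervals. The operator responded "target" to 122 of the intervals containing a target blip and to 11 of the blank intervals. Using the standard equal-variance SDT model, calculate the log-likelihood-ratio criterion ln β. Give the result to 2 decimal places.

ln β = -0.47

H = 122/128 = 0.9531
FA = 11/128 = 0.0859
z(H) = z(0.9531) = 1.676
z(FA) = z(0.0859) = -1.366
ln β = −½·[z(H)² − z(FA)²] = −0.5 × (2.809 − 1.866) = -0.4715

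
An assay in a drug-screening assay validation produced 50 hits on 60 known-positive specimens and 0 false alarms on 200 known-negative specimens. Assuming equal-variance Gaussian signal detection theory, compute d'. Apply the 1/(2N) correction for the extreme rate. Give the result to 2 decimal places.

The false-alarm rate is 0/200 = 0, so apply the 1/(2N) correction: FA → 1/(2·200) = 0.00250.
z(H) = z(0.83333) = 0.967
z(FA) = z(0.00250) = -2.807
d' = 0.967 − (-2.807) = 3.774

d' = 3.77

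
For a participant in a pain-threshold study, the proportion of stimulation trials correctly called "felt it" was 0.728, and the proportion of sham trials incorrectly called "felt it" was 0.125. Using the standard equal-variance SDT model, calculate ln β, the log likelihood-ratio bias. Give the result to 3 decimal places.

z(H) = 0.6068
z(FA) = -1.1503
ln β = −½·[z(H)² − z(FA)²] = −0.5 × (0.3682 − 1.3232) = 0.4775

ln β = 0.478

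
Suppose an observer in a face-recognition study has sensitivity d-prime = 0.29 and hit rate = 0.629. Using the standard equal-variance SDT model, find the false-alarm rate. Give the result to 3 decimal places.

z(hit rate) = z(0.629) = 0.3292
z(FA) = z(H) − d' = 0.3292 − 0.29 = 0.0392
false-alarm rate = Φ(0.0392) = 0.5156

false-alarm rate = 0.516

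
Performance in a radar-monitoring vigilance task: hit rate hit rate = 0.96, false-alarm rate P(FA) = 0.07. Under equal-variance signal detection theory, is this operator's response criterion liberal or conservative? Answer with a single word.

liberal

z(H) = 1.751, z(FA) = -1.476
c = −½·(z(H) + z(FA)) = -0.1375
c < 0 → liberal criterion (biased toward responding “yes”).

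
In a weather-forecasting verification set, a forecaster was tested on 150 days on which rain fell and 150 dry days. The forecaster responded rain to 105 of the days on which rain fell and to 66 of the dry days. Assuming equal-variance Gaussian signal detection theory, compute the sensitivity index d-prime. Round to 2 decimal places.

d-prime = 0.68

H = 105/150 = 0.7000
FA = 66/150 = 0.4400
Φ⁻¹(H) = Φ⁻¹(0.7000) = 0.5244
Φ⁻¹(FA) = Φ⁻¹(0.4400) = -0.1510
d' = z(H) − z(FA) = 0.5244 − (-0.1510) = 0.6754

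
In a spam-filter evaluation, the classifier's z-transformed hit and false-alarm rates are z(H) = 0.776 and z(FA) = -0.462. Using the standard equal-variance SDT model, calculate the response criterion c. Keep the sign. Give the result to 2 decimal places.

c = −½·[z(H) + z(FA)] = −½·(0.776 + (-0.462)) = -0.157
c < 0: the classifier has a liberal response bias.

c = -0.16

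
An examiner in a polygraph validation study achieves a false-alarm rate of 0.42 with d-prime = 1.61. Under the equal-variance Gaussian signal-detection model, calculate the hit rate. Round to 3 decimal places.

hit rate = 0.920

z(false-alarm rate) = z(0.42) = -0.2019
z(H) = z(FA) + d' = -0.2019 + 1.61 = 1.4081
hit rate = Φ(1.4081) = 0.9204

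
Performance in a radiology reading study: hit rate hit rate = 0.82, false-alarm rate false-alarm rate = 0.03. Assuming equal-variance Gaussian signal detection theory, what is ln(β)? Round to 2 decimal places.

z(0.82) = 0.915, z(0.03) = -1.881
ln β = −½·[z(H)² − z(FA)²] = −0.5 × (0.837 − 3.538) = 1.3505

ln β = 1.35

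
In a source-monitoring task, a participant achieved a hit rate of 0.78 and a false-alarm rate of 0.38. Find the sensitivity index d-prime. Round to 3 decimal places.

z(H) = 0.7722
z(FA) = -0.3055
d' = z(H) − z(FA) = 0.7722 − (-0.3055) = 1.0777

d-prime = 1.078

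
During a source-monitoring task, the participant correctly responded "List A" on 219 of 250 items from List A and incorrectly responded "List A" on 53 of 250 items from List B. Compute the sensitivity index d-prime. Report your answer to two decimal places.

H = 219/250 = 0.8760
FA = 53/250 = 0.2120
z(H) = z(0.8760) = 1.1552
z(FA) = z(0.2120) = -0.7995
d' = z(H) − z(FA) = 1.1552 − (-0.7995) = 1.9547

d-prime = 1.95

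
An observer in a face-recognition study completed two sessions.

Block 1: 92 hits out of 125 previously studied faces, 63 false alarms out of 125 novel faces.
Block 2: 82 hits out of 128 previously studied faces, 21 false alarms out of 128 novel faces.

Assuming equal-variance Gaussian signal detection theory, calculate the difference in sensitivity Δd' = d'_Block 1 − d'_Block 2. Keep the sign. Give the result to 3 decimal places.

Block 1: z(0.7360) = 0.6311, z(0.5040) = 0.0100, d' = 0.6211
Block 2: z(0.6406) = 0.3601, z(0.1641) = -0.9777, d' = 1.3378
Δd' = d'_Block 1 − d'_Block 2 = 0.6211 − 1.3378 = -0.7167
Block 2 has the higher sensitivity.

Δd' = -0.717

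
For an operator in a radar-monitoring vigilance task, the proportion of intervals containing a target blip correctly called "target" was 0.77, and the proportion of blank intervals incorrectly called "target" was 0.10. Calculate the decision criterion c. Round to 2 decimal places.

c = 0.27

z(H) = z(0.77) = 0.739
z(FA) = z(0.10) = -1.282
c = −½·[z(H) + z(FA)] = −0.5 × (0.739 + (-1.282)) = 0.2715
c > 0: the operator has a conservative response bias.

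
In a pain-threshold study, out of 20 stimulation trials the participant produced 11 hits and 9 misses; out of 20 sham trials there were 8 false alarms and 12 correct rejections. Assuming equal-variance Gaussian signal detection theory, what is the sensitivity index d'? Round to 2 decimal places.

H = 11/20 = 0.5500
FA = 8/20 = 0.4000
Φ⁻¹(H) = Φ⁻¹(0.5500) = 0.126
Φ⁻¹(FA) = Φ⁻¹(0.4000) = -0.253
d' = z(H) − z(FA) = 0.126 − (-0.253) = 0.379

d' = 0.38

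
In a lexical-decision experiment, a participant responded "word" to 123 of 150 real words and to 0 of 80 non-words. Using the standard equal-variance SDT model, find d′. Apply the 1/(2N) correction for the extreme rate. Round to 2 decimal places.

d′ = 3.41

The false-alarm rate is 0/80 = 0, so apply the 1/(2N) correction: FA → 1/(2·80) = 0.00625.
z(H) = z(0.82000) = 0.915
z(FA) = z(0.00625) = -2.498
d' = 0.915 − (-2.498) = 3.413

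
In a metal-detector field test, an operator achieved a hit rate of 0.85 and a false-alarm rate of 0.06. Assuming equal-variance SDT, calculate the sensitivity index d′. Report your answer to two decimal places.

d′ = 2.59

z(0.85) = 1.036, z(0.06) = -1.555
d' = z(H) − z(FA) = 1.036 − (-1.555) = 2.591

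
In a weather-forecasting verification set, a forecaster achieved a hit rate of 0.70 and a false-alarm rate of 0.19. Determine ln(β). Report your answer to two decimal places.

ln β = 0.25

z(H) = z(0.70) = 0.524
z(FA) = z(0.19) = -0.878
ln β = −½·[z(H)² − z(FA)²] = −0.5 × (0.275 − 0.771) = 0.248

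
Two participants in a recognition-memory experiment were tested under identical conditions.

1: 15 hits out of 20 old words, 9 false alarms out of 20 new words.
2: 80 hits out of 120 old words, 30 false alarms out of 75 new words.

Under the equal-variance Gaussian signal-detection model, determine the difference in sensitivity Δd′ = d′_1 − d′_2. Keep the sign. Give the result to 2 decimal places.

Δd′ = 0.12

1: z(0.7500) = 0.674, z(0.4500) = -0.126, d' = 0.800
2: z(0.6667) = 0.431, z(0.4000) = -0.253, d' = 0.684
Δd' = d'_1 − d'_2 = 0.800 − 0.684 = 0.116
1 has the higher sensitivity.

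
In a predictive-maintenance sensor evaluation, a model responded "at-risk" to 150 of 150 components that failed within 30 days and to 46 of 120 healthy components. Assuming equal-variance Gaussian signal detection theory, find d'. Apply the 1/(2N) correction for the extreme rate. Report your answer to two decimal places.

d' = 3.01

The hit rate is 150/150 = 1, so apply the 1/(2N) correction: H → 1 − 1/(2·150) = 0.99667.
z(H) = z(0.99667) = 2.713
z(FA) = z(0.38333) = -0.297
d' = 2.713 − (-0.297) = 3.010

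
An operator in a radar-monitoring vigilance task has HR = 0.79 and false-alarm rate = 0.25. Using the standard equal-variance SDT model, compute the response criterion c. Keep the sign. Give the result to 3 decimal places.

z(0.79) = 0.8064, z(0.25) = -0.6745
c = −½·[z(H) + z(FA)] = −0.5 × (0.8064 + (-0.6745)) = -0.06595

c = -0.066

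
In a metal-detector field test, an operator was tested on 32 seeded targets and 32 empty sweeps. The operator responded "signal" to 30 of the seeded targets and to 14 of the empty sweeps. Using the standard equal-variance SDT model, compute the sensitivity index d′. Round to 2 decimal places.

d′ = 1.69

H = 30/32 = 0.9375
FA = 14/32 = 0.4375
Φ⁻¹(0.9375) = 1.534, Φ⁻¹(0.4375) = -0.157
d' = z(H) − z(FA) = 1.534 − (-0.157) = 1.691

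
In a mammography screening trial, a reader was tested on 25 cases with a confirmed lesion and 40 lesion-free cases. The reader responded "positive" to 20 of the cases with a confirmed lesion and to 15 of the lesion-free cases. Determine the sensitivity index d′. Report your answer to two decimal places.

d′ = 1.16

H = 20/25 = 0.8000
FA = 15/40 = 0.3750
Φ⁻¹(H) = Φ⁻¹(0.8000) = 0.8416
Φ⁻¹(FA) = Φ⁻¹(0.3750) = -0.3186
d' = z(H) − z(FA) = 0.8416 − (-0.3186) = 1.1602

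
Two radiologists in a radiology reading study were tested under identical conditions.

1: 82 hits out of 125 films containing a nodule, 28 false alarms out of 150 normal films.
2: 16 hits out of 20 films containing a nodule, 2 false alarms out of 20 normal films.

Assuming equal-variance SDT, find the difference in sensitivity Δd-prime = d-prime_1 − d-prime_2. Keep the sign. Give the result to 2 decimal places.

1: z(0.6560) = 0.402, z(0.1867) = -0.890, d' = 1.292
2: z(0.8000) = 0.842, z(0.1000) = -1.282, d' = 2.124
Δd' = d'_1 − d'_2 = 1.292 − 2.124 = -0.832
2 has the higher sensitivity.

Δd-prime = -0.83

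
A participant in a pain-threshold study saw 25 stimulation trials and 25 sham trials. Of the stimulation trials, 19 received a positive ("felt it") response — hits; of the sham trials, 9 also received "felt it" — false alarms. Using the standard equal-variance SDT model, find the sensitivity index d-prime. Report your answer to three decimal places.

d-prime = 1.065

H = 19/25 = 0.7600
FA = 9/25 = 0.3600
z(0.7600) = 0.7063, z(0.3600) = -0.3585
d' = z(H) − z(FA) = 0.7063 − (-0.3585) = 1.0648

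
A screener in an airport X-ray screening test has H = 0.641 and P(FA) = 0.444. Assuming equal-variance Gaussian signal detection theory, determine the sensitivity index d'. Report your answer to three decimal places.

z(H) = z(0.641) = 0.3611
z(FA) = z(0.444) = -0.1408
d' = z(H) − z(FA) = 0.3611 − (-0.1408) = 0.5019

d' = 0.502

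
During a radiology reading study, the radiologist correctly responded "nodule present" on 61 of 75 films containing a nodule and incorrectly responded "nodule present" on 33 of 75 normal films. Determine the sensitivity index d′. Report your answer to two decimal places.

H = 61/75 = 0.8133
FA = 33/75 = 0.4400
Φ⁻¹(H) = 0.8901
Φ⁻¹(FA) = -0.1510
d' = z(H) − z(FA) = 0.8901 − (-0.1510) = 1.0411

d′ = 1.04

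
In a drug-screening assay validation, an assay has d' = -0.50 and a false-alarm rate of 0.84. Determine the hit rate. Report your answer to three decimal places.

hit rate = 0.690

z(false-alarm rate) = z(0.84) = 0.9945
z(H) = z(FA) + d' = 0.9945 + (-0.50) = 0.4945
hit rate = Φ(0.4945) = 0.6895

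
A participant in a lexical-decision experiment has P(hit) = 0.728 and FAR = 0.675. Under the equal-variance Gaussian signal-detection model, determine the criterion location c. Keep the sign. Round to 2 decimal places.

z(0.728) = 0.6068, z(0.675) = 0.4538
c = −½·[z(H) + z(FA)] = −0.5 × (0.6068 + 0.4538) = -0.5303
c < 0: the participant has a liberal response bias.

c = -0.53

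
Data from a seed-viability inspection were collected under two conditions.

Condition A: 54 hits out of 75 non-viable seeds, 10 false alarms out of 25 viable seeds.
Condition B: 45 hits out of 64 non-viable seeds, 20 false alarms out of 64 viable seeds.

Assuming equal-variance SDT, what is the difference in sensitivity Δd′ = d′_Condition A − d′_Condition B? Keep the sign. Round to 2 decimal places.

Δd′ = -0.19

Condition A: z(0.7200) = 0.583, z(0.4000) = -0.253, d' = 0.836
Condition B: z(0.7031) = 0.533, z(0.3125) = -0.489, d' = 1.022
Δd' = d'_Condition A − d'_Condition B = 0.836 − 1.022 = -0.186
Condition B has the higher sensitivity.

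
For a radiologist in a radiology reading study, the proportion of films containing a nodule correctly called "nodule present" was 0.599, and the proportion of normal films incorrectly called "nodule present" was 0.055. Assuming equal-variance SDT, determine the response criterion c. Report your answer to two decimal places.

c = 0.67

Φ⁻¹(H) = Φ⁻¹(0.599) = 0.2508
Φ⁻¹(FA) = Φ⁻¹(0.055) = -1.5982
c = −½·[z(H) + z(FA)] = −0.5 × (0.2508 + (-1.5982)) = 0.6737
c > 0: the radiologist has a conservative response bias.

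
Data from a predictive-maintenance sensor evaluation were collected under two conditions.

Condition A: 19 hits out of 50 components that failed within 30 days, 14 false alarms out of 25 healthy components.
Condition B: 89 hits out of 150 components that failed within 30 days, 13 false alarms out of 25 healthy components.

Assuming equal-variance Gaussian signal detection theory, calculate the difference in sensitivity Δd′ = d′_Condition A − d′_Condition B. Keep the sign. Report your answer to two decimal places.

Δd′ = -0.64

Condition A: z(0.3800) = -0.305, z(0.5600) = 0.151, d' = -0.456
Condition B: z(0.5933) = 0.236, z(0.5200) = 0.050, d' = 0.186
Δd' = d'_Condition A − d'_Condition B = -0.456 − 0.186 = -0.642
Condition B has the higher sensitivity.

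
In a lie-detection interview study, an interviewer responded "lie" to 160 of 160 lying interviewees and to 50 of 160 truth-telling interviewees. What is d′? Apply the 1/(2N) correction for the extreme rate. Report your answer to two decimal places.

d′ = 3.22

The hit rate is 160/160 = 1, so apply the 1/(2N) correction: H → 1 − 1/(2·160) = 0.99687.
z(H) = z(0.99687) = 2.734
z(FA) = z(0.31250) = -0.489
d' = 2.734 − (-0.489) = 3.223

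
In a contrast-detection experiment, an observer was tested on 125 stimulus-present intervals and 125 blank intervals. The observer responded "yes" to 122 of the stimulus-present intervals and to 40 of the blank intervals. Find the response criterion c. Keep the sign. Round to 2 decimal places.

H = 122/125 = 0.9760
FA = 40/125 = 0.3200
z(H) = 1.977
z(FA) = -0.468
c = −½·[z(H) + z(FA)] = −0.5 × (1.977 + (-0.468)) = -0.7545

c = -0.75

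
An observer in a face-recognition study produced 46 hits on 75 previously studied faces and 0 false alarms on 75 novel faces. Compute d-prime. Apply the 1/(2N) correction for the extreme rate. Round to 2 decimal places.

The false-alarm rate is 0/75 = 0, so apply the 1/(2N) correction: FA → 1/(2·75) = 0.00667.
z(H) = z(0.61333) = 0.288
z(FA) = z(0.00667) = -2.475
d' = 0.288 − (-2.475) = 2.763

d-prime = 2.76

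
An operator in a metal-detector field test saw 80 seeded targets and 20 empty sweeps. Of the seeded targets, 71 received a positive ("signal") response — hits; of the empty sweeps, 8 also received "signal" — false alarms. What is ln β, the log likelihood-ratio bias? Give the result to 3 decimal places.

ln β = -0.704

H = 71/80 = 0.8875
FA = 8/20 = 0.4000
z(H) = z(0.8875) = 1.2133
z(FA) = z(0.4000) = -0.2533
ln β = −½·[z(H)² − z(FA)²] = −0.5 × (1.4721 − 0.0642) = -0.70395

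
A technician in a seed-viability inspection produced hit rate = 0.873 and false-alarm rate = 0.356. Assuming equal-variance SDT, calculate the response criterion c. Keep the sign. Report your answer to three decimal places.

c = -0.386

z(0.873) = 1.1407, z(0.356) = -0.3692
c = −½·[z(H) + z(FA)] = −0.5 × (1.1407 + (-0.3692)) = -0.38575
c < 0: the technician has a liberal response bias.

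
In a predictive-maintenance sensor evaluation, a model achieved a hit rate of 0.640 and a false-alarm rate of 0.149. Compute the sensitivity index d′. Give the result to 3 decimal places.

z(H) = z(0.640) = 0.3585
z(FA) = z(0.149) = -1.0407
d' = z(H) − z(FA) = 0.3585 − (-1.0407) = 1.3992

d′ = 1.399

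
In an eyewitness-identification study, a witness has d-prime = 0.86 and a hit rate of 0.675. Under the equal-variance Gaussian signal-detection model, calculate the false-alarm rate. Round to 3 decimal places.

z(hit rate) = z(0.675) = 0.4538
z(FA) = z(H) − d' = 0.4538 − 0.86 = -0.4062
false-alarm rate = Φ(-0.4062) = 0.3423

false-alarm rate = 0.342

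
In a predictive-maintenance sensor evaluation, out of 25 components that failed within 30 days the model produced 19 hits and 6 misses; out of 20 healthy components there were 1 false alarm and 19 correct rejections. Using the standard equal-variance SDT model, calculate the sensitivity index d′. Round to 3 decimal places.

d′ = 2.351

H = 19/25 = 0.7600
FA = 1/20 = 0.0500
Φ⁻¹(H) = Φ⁻¹(0.7600) = 0.7063
Φ⁻¹(FA) = Φ⁻¹(0.0500) = -1.6449
d' = z(H) − z(FA) = 0.7063 − (-1.6449) = 2.3512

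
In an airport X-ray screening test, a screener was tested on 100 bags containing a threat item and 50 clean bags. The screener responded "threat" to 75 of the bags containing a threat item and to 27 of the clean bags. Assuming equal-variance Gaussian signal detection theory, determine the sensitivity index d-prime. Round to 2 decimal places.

H = 75/100 = 0.7500
FA = 27/50 = 0.5400
z(H) = 0.6745
z(FA) = 0.1004
d' = z(H) − z(FA) = 0.6745 − 0.1004 = 0.5741

d-prime = 0.57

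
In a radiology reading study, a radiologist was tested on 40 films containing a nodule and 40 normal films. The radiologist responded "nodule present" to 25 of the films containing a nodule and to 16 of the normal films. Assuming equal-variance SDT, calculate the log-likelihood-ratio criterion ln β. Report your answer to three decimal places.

ln β = -0.019

H = 25/40 = 0.6250
FA = 16/40 = 0.4000
z(H) = 0.3186
z(FA) = -0.2533
ln β = −½·[z(H)² − z(FA)²] = −0.5 × (0.1015 − 0.0642) = -0.01865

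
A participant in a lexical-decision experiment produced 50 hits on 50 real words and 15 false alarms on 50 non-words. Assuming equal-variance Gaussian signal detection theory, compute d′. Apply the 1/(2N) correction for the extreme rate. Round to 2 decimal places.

d′ = 2.85

The hit rate is 50/50 = 1, so apply the 1/(2N) correction: H → 1 − 1/(2·50) = 0.99000.
z(H) = z(0.99000) = 2.326
z(FA) = z(0.30000) = -0.524
d' = 2.326 − (-0.524) = 2.850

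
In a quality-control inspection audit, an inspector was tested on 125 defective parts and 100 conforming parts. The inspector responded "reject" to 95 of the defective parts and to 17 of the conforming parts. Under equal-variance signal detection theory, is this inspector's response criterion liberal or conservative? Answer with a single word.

z(H) = 0.706, z(FA) = -0.954
c = −½·(z(H) + z(FA)) = 0.124
c > 0 → conservative criterion (biased toward responding “no”).

conservative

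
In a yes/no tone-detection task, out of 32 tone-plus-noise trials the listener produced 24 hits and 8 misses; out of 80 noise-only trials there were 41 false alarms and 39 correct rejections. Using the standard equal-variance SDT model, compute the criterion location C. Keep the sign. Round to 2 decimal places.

H = 24/32 = 0.7500
FA = 41/80 = 0.5125
Φ⁻¹(H) = Φ⁻¹(0.7500) = 0.674
Φ⁻¹(FA) = Φ⁻¹(0.5125) = 0.031
c = −½·[z(H) + z(FA)] = −0.5 × (0.674 + 0.031) = -0.3525

C = -0.35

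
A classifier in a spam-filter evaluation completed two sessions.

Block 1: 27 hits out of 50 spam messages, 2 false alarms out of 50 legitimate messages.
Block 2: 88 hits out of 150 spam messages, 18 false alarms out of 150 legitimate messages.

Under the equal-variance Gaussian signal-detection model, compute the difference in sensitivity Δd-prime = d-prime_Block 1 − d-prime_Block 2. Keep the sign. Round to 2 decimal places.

Block 1: z(0.5400) = 0.100, z(0.0400) = -1.751, d' = 1.851
Block 2: z(0.5867) = 0.219, z(0.1200) = -1.175, d' = 1.394
Δd' = d'_Block 1 − d'_Block 2 = 1.851 − 1.394 = 0.457
Block 1 has the higher sensitivity.

Δd-prime = 0.46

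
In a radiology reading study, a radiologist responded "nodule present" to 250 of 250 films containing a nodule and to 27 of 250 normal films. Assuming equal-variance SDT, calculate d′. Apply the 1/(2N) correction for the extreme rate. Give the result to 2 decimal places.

d′ = 4.12

The hit rate is 250/250 = 1, so apply the 1/(2N) correction: H → 1 − 1/(2·250) = 0.99800.
z(H) = z(0.99800) = 2.878
z(FA) = z(0.10800) = -1.237
d' = 2.878 − (-1.237) = 4.115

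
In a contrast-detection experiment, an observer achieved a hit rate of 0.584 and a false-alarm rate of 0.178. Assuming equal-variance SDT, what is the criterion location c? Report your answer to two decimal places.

z(0.584) = 0.212, z(0.178) = -0.923
c = −½·[z(H) + z(FA)] = −0.5 × (0.212 + (-0.923)) = 0.3555
c > 0: the observer has a conservative response bias.

c = 0.36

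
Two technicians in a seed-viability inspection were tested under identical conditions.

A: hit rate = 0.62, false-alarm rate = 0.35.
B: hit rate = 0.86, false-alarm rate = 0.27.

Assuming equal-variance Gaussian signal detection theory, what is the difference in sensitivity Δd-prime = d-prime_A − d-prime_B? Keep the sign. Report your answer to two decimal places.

A: z(0.62) = 0.305, z(0.35) = -0.385, d' = 0.690
B: z(0.86) = 1.080, z(0.27) = -0.613, d' = 1.693
Δd' = d'_A − d'_B = 0.690 − 1.693 = -1.003
B has the higher sensitivity.

Δd-prime = -1.00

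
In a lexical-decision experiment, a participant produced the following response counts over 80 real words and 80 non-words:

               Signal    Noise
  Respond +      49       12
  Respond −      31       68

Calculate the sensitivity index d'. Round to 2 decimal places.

d' = 1.32

H = 49/80 = 0.6125
FA = 12/80 = 0.1500
Φ⁻¹(H) = Φ⁻¹(0.6125) = 0.286
Φ⁻¹(FA) = Φ⁻¹(0.1500) = -1.036
d' = z(H) − z(FA) = 0.286 − (-1.036) = 1.322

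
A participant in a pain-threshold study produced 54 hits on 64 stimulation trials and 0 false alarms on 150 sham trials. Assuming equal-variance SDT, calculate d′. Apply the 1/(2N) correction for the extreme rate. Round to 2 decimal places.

The false-alarm rate is 0/150 = 0, so apply the 1/(2N) correction: FA → 1/(2·150) = 0.00333.
z(H) = z(0.84375) = 1.010
z(FA) = z(0.00333) = -2.713
d' = 1.010 − (-2.713) = 3.723

d′ = 3.72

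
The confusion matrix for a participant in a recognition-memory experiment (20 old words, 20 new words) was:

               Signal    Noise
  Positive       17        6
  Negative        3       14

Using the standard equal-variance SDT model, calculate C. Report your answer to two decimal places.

C = -0.26

H = 17/20 = 0.8500
FA = 6/20 = 0.3000
z(H) = z(0.8500) = 1.0364
z(FA) = z(0.3000) = -0.5244
c = −½·[z(H) + z(FA)] = −0.5 × (1.0364 + (-0.5244)) = -0.2560
c < 0: the participant has a liberal response bias.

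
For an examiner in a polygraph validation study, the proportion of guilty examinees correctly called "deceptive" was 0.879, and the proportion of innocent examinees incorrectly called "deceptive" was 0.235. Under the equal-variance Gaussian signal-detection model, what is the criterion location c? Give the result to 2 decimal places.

c = -0.22

Φ⁻¹(H) = 1.170
Φ⁻¹(FA) = -0.722
c = −½·[z(H) + z(FA)] = −0.5 × (1.170 + (-0.722)) = -0.224
c < 0: the examiner has a liberal response bias.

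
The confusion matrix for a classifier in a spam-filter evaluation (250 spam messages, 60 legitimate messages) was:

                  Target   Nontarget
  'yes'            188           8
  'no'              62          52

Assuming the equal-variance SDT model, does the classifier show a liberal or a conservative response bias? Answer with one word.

z(H) = 0.681, z(FA) = -1.111
c = −½·(z(H) + z(FA)) = 0.215
c > 0 → conservative criterion (biased toward responding “no”).

conservative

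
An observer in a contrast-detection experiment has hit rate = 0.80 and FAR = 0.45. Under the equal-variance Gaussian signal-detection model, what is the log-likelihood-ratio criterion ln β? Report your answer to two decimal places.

z(H) = 0.842
z(FA) = -0.126
ln β = −½·[z(H)² − z(FA)²] = −0.5 × (0.709 − 0.016) = -0.3465

ln β = -0.35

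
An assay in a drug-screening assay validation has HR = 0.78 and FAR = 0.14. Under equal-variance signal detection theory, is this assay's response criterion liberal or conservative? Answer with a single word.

conservative

z(H) = 0.772, z(FA) = -1.080
c = −½·(z(H) + z(FA)) = 0.154
c > 0 → conservative criterion (biased toward responding “no”).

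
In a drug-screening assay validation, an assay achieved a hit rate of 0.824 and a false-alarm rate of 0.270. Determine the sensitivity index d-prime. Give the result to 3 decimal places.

z(H) = 0.9307
z(FA) = -0.6128
d' = z(H) − z(FA) = 0.9307 − (-0.6128) = 1.5435

d-prime = 1.544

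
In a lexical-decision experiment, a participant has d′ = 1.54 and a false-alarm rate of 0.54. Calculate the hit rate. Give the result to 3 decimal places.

z(false-alarm rate) = z(0.54) = 0.1004
z(H) = z(FA) + d' = 0.1004 + 1.54 = 1.6404
hit rate = Φ(1.6404) = 0.9495

hit rate = 0.950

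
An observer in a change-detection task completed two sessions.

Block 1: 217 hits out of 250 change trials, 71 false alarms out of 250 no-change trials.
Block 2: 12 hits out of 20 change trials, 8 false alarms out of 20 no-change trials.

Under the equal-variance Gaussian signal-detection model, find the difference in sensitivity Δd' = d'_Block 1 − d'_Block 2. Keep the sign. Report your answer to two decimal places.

Δd' = 1.18

Block 1: z(0.8680) = 1.117, z(0.2840) = -0.571, d' = 1.688
Block 2: z(0.6000) = 0.253, z(0.4000) = -0.253, d' = 0.506
Δd' = d'_Block 1 − d'_Block 2 = 1.688 − 0.506 = 1.182
Block 1 has the higher sensitivity.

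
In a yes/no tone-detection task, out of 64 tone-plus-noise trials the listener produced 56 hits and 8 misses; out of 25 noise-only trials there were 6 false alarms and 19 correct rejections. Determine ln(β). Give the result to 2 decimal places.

ln β = -0.41

H = 56/64 = 0.8750
FA = 6/25 = 0.2400
Φ⁻¹(H) = 1.150
Φ⁻¹(FA) = -0.706
ln β = −½·[z(H)² − z(FA)²] = −0.5 × (1.323 − 0.498) = -0.4125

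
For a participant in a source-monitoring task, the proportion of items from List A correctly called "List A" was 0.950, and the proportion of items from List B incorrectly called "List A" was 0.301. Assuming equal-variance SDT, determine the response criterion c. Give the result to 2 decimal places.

c = -0.56

Φ⁻¹(0.950) = 1.645, Φ⁻¹(0.301) = -0.522
c = −½·[z(H) + z(FA)] = −0.5 × (1.645 + (-0.522)) = -0.5615
c < 0: the participant has a liberal response bias.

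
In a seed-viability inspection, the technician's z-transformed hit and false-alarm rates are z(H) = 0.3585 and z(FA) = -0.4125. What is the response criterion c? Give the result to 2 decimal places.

c = −½·[z(H) + z(FA)] = −½·(0.3585 + (-0.4125)) = 0.0270

c = 0.03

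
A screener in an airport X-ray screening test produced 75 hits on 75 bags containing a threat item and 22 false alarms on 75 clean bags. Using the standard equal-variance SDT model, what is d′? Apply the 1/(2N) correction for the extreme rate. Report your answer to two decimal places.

d′ = 3.02

The hit rate is 75/75 = 1, so apply the 1/(2N) correction: H → 1 − 1/(2·75) = 0.99333.
z(H) = z(0.99333) = 2.475
z(FA) = z(0.29333) = -0.544
d' = 2.475 − (-0.544) = 3.019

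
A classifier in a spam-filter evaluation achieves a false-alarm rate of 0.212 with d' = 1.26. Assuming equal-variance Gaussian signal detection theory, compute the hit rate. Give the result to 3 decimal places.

hit rate = 0.677

z(false-alarm rate) = z(0.212) = -0.7995
z(H) = z(FA) + d' = -0.7995 + 1.26 = 0.4605
hit rate = Φ(0.4605) = 0.6774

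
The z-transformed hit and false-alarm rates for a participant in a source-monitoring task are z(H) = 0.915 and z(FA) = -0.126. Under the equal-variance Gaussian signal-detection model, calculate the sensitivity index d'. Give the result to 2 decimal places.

d' = z(H) − z(FA) = 0.915 − (-0.126) = 1.041

d' = 1.04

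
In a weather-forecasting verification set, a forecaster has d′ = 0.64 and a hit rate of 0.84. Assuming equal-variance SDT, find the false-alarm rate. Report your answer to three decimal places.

false-alarm rate = 0.639

z(hit rate) = z(0.84) = 0.9945
z(FA) = z(H) − d' = 0.9945 − 0.64 = 0.3545
false-alarm rate = Φ(0.3545) = 0.6385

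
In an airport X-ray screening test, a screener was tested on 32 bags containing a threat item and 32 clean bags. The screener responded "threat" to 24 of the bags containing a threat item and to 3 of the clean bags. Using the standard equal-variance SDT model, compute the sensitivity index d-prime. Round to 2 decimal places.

d-prime = 1.99

H = 24/32 = 0.7500
FA = 3/32 = 0.0938
z(0.7500) = 0.674, z(0.0938) = -1.318
d' = z(H) − z(FA) = 0.674 − (-1.318) = 1.992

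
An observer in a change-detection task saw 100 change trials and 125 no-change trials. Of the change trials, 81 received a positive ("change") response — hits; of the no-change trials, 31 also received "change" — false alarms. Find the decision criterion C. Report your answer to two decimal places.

H = 81/100 = 0.8100
FA = 31/125 = 0.2480
Φ⁻¹(0.8100) = 0.878, Φ⁻¹(0.2480) = -0.681
c = −½·[z(H) + z(FA)] = −0.5 × (0.878 + (-0.681)) = -0.0985

C = -0.10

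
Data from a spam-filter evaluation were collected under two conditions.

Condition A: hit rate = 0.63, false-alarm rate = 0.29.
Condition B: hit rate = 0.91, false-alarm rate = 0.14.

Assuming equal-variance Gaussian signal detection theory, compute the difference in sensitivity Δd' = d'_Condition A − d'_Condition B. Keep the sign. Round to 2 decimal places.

Condition A: z(0.63) = 0.332, z(0.29) = -0.553, d' = 0.885
Condition B: z(0.91) = 1.341, z(0.14) = -1.080, d' = 2.421
Δd' = d'_Condition A − d'_Condition B = 0.885 − 2.421 = -1.536
Condition B has the higher sensitivity.

Δd' = -1.54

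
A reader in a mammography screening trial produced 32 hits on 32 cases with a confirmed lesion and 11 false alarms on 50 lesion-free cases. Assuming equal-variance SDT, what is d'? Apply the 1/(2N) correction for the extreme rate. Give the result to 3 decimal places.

d' = 2.926

The hit rate is 32/32 = 1, so apply the 1/(2N) correction: H → 1 − 1/(2·32) = 0.98438.
z(H) = z(0.98438) = 2.1540
z(FA) = z(0.22000) = -0.7722
d' = 2.1540 − (-0.7722) = 2.9262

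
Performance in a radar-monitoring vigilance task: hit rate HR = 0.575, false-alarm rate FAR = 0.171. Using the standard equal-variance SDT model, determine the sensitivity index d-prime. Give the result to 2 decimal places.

d-prime = 1.14

z(H) = 0.189
z(FA) = -0.950
d' = z(H) − z(FA) = 0.189 − (-0.950) = 1.139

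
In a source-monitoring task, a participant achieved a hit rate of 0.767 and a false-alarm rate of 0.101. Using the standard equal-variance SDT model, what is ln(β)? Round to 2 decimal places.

ln β = 0.55

z(0.767) = 0.729, z(0.101) = -1.276
ln β = −½·[z(H)² − z(FA)²] = −0.5 × (0.531 − 1.628) = 0.5485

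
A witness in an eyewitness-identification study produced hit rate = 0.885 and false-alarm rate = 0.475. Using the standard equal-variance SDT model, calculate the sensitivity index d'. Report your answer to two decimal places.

d' = 1.26

z(0.885) = 1.2004, z(0.475) = -0.0627
d' = z(H) − z(FA) = 1.2004 − (-0.0627) = 1.2631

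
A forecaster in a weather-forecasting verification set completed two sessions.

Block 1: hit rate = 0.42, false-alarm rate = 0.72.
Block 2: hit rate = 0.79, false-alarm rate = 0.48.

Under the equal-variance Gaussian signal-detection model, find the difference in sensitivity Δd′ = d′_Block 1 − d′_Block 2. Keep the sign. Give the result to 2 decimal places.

Δd′ = -1.64

Block 1: z(0.42) = -0.202, z(0.72) = 0.583, d' = -0.785
Block 2: z(0.79) = 0.806, z(0.48) = -0.050, d' = 0.856
Δd' = d'_Block 1 − d'_Block 2 = -0.785 − 0.856 = -1.641
Block 2 has the higher sensitivity.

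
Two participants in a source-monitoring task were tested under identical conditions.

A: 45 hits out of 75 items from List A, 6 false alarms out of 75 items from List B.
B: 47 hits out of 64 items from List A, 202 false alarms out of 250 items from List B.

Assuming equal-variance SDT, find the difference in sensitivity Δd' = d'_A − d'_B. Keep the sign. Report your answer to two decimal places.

A: z(0.6000) = 0.253, z(0.0800) = -1.405, d' = 1.658
B: z(0.7344) = 0.626, z(0.8080) = 0.871, d' = -0.245
Δd' = d'_A − d'_B = 1.658 − (-0.245) = 1.903
A has the higher sensitivity.

Δd' = 1.90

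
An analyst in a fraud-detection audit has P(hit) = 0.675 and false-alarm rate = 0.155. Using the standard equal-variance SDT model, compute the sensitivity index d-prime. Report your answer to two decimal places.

d-prime = 1.47

z(H) = 0.4538
z(FA) = -1.0152
d' = z(H) − z(FA) = 0.4538 − (-1.0152) = 1.4690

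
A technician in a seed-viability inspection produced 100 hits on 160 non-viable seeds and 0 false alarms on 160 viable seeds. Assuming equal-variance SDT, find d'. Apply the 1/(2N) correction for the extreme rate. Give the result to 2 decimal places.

d' = 3.05

The false-alarm rate is 0/160 = 0, so apply the 1/(2N) correction: FA → 1/(2·160) = 0.00313.
z(H) = z(0.62500) = 0.319
z(FA) = z(0.00313) = -2.734
d' = 0.319 − (-2.734) = 3.053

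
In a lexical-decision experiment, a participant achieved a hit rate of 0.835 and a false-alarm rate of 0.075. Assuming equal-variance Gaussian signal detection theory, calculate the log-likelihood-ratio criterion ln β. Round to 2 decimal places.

ln β = 0.56

Φ⁻¹(H) = 0.974
Φ⁻¹(FA) = -1.440
ln β = −½·[z(H)² − z(FA)²] = −0.5 × (0.949 − 2.074) = 0.5625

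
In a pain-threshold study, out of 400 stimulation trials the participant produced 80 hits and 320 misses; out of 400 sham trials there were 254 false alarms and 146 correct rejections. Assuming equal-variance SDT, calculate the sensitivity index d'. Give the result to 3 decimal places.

H = 80/400 = 0.2000
FA = 254/400 = 0.6350
z(H) = z(0.2000) = -0.8416
z(FA) = z(0.6350) = 0.3451
d' = z(H) − z(FA) = -0.8416 − 0.3451 = -1.1867

d' = -1.187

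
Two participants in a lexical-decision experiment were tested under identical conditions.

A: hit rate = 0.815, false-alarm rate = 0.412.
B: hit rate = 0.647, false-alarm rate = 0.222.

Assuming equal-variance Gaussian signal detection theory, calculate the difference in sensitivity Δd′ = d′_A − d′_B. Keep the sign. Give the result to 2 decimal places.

A: z(0.815) = 0.896, z(0.412) = -0.222, d' = 1.118
B: z(0.647) = 0.377, z(0.222) = -0.765, d' = 1.142
Δd' = d'_A − d'_B = 1.118 − 1.142 = -0.024
B has the higher sensitivity.

Δd′ = -0.02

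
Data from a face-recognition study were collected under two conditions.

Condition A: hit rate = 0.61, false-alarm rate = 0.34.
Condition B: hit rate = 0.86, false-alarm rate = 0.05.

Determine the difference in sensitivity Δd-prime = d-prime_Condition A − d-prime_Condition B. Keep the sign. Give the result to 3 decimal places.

Condition A: z(0.61) = 0.2793, z(0.34) = -0.4125, d' = 0.6918
Condition B: z(0.86) = 1.0803, z(0.05) = -1.6449, d' = 2.7252
Δd' = d'_Condition A − d'_Condition B = 0.6918 − 2.7252 = -2.0334
Condition B has the higher sensitivity.

Δd-prime = -2.033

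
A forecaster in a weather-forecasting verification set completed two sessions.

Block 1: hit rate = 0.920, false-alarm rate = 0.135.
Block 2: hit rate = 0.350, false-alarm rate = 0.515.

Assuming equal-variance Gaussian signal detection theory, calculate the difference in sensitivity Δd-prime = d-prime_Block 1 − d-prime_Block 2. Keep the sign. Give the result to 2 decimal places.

Δd-prime = 2.93

Block 1: z(0.920) = 1.405, z(0.135) = -1.103, d' = 2.508
Block 2: z(0.350) = -0.385, z(0.515) = 0.038, d' = -0.423
Δd' = d'_Block 1 − d'_Block 2 = 2.508 − (-0.423) = 2.931
Block 1 has the higher sensitivity.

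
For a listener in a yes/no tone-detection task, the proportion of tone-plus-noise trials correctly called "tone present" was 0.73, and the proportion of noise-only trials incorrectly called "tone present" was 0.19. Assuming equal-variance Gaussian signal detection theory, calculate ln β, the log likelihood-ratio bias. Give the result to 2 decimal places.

ln β = 0.20

z(H) = z(0.73) = 0.613
z(FA) = z(0.19) = -0.878
ln β = −½·[z(H)² − z(FA)²] = −0.5 × (0.376 − 0.771) = 0.1975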